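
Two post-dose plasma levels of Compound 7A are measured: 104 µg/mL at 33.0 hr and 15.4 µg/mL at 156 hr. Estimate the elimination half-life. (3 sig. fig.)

k = ln(C₁/C₂) / (t₂ − t₁) = ln(104/15.4) / (156 − 33.0)
  = 1.910 / 123.0 = 0.01553 hr⁻¹
t½ = ln 2 / k = ln 2 / 0.01553 ≈ 44.6 hours

44.6 hours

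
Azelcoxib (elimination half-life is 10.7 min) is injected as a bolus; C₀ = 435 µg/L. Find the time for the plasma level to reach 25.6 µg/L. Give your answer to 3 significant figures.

43.7 minutes

k = ln 2 / 10.7 = 0.06478 min⁻¹
C(t) = C₀ e^(−kt)  ⇒  t = ln(C₀/C) / k
t = ln(435/25.6) / 0.06478 = 2.833 / 0.06478 ≈ 43.7 minutes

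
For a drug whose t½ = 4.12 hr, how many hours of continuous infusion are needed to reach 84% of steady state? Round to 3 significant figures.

10.9 hours

k = ln 2 / 4.12 = 0.1682 hr⁻¹
f = 1 − e^(−kt)  ⇒  t = −ln(1 − f) / k
t = −ln(1 − 0.84) / 0.1682 = 1.833 / 0.1682 ≈ 10.9 hours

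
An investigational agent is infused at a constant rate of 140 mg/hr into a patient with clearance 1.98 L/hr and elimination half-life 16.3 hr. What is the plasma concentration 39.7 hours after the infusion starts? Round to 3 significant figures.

Css = rate / CL = 140 / 1.98 = 70.71 mg/L
k = ln 2 / 16.3 = 0.04252 hr⁻¹
C(t) = Css (1 − e^(−kt)) = 70.71 × (1 − e^(−1.688)) = 70.71 × 0.8152 ≈ 57.6 mg/L

57.6 mg/L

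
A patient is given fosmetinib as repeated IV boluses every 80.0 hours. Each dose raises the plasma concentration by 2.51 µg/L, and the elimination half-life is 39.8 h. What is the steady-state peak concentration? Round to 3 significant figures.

k = ln 2 / 39.8 = 0.01742 h⁻¹
Fraction remaining after one interval: e^(−kτ) = e^(−0.01742 × 80.0) = 0.2483
R = 1 / (1 − 0.2483) = 1.330
Css,max = 2.51 × 1.330 ≈ 3.34 µg/L

3.34 µg/L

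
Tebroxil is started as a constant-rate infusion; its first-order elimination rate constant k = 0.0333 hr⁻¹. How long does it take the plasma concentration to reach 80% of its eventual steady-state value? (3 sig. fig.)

48.3 hours

f = 1 − e^(−kt)  ⇒  t = −ln(1 − f) / k
t = −ln(1 − 0.8) / 0.03330 = 1.609 / 0.03330 ≈ 48.3 hours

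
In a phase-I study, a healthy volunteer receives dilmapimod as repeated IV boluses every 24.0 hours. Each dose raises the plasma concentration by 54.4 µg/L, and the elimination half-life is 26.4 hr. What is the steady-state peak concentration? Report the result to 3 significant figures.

116 µg/L

k = ln 2 / 26.4 = 0.02626 hr⁻¹
Fraction remaining after one interval: e^(−kτ) = e^(−0.02626 × 24.0) = 0.5325
R = 1 / (1 − 0.5325) = 2.139
Css,max = 54.4 × 2.139 ≈ 116 µg/L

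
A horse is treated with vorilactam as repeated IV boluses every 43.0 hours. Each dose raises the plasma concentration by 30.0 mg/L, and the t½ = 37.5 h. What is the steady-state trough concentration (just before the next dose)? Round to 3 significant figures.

k = ln 2 / 37.5 = 0.01848 h⁻¹
Fraction remaining after one interval: e^(−kτ) = e^(−0.01848 × 43.0) = 0.4517
R = 1 / (1 − 0.4517) = 1.824
Css,max = 30.0 × 1.824 = 54.71 mg/L
Css,min = Css,max × e^(−kτ) = 54.71 × 0.4517 ≈ 24.7 mg/L

24.7 mg/L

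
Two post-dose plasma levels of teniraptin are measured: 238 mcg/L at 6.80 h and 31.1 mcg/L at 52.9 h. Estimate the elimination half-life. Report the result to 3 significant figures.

k = ln(C₁/C₂) / (t₂ − t₁) = ln(238/31.1) / (52.9 − 6.80)
  = 2.035 / 46.10 = 0.04414 h⁻¹
t½ = ln 2 / k = ln 2 / 0.04414 ≈ 15.7 hours

15.7 hours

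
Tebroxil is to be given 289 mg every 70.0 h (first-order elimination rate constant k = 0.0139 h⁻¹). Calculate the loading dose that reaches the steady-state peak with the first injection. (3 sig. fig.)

465 mg

Accumulation ratio R = 1 / (1 − e^(−kτ)) = 1 / (1 − e^(−0.01390×70.0)) = 1 / (1 − 0.3779) = 1.608
Loading dose = maintenance dose × R = 289 × 1.608 ≈ 465 mg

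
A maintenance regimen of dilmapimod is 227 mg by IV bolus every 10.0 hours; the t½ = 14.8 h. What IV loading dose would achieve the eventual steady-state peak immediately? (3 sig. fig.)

k = ln 2 / 14.8 = 0.04683 h⁻¹
Accumulation ratio R = 1 / (1 − e^(−kτ)) = 1 / (1 − e^(−0.04683×10.0)) = 1 / (1 − 0.6260) = 2.674
Loading dose = maintenance dose × R = 227 × 2.674 ≈ 607 mg

607 mg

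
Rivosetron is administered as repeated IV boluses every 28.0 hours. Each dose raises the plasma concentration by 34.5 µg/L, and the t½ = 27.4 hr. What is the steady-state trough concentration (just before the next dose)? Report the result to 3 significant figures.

k = ln 2 / 27.4 = 0.02530 hr⁻¹
Fraction remaining after one interval: e^(−kτ) = e^(−0.02530 × 28.0) = 0.4925
R = 1 / (1 − 0.4925) = 1.970
Css,max = 34.5 × 1.970 = 67.98 µg/L
Css,min = Css,max × e^(−kτ) = 67.98 × 0.4925 ≈ 33.5 µg/L

33.5 µg/L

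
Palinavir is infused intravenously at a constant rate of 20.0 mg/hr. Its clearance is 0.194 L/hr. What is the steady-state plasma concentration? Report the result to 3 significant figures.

103 mg/L

Css = infusion rate / CL = 20.0 / 0.194 ≈ 103 mg/L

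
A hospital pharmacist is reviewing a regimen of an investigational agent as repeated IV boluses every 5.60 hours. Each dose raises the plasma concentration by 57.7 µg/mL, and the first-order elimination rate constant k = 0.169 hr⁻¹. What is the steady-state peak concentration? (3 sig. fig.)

Fraction remaining after one interval: e^(−kτ) = e^(−0.1690 × 5.60) = 0.3881
R = 1 / (1 − 0.3881) = 1.634
Css,max = 57.7 × 1.634 ≈ 94.3 µg/mL

94.3 µg/mL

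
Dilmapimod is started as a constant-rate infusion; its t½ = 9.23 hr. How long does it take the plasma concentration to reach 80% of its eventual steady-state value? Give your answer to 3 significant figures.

k = ln 2 / 9.23 = 0.07510 hr⁻¹
f = 1 − e^(−kt)  ⇒  t = −ln(1 − f) / k
t = −ln(1 − 0.8) / 0.07510 = 1.609 / 0.07510 ≈ 21.4 hours

21.4 hours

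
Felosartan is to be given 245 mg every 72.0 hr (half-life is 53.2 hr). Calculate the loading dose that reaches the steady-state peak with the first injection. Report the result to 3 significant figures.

403 mg

k = ln 2 / 53.2 = 0.01303 hr⁻¹
Accumulation ratio R = 1 / (1 − e^(−kτ)) = 1 / (1 − e^(−0.01303×72.0)) = 1 / (1 − 0.3914) = 1.643
Loading dose = maintenance dose × R = 245 × 1.643 ≈ 403 mg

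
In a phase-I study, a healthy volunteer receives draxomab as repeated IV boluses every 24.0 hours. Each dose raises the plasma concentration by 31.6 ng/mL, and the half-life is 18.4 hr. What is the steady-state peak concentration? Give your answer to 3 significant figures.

k = ln 2 / 18.4 = 0.03767 hr⁻¹
Fraction remaining after one interval: e^(−kτ) = e^(−0.03767 × 24.0) = 0.4049
R = 1 / (1 − 0.4049) = 1.680
Css,max = 31.6 × 1.680 ≈ 53.1 ng/mL

53.1 ng/mL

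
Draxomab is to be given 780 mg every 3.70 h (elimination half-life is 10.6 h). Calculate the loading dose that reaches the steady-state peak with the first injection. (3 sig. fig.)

k = ln 2 / 10.6 = 0.06539 h⁻¹
Accumulation ratio R = 1 / (1 − e^(−kτ)) = 1 / (1 − e^(−0.06539×3.70)) = 1 / (1 − 0.7851) = 4.653
Loading dose = maintenance dose × R = 780 × 4.653 ≈ 3630 mg

3630 mg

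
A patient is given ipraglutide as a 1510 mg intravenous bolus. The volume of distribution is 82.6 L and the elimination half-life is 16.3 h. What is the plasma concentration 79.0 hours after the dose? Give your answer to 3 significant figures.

C₀ = dose / V = 1510 / 82.6 = 18.28 µg/mL
k = ln 2 / 16.3 = 0.04252 h⁻¹
C(t) = C₀ e^(−kt) = 18.28 × e^(−0.04252 × 79.0) = 18.28 × e^(−3.359) = 18.28 × 0.03476 ≈ 0.635 µg/mL

0.635 µg/mL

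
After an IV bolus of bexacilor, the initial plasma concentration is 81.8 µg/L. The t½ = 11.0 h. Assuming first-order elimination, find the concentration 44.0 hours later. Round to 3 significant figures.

5.11 µg/L

k = ln 2 / 11.0 = 0.06301 h⁻¹
44.0 h is 4.000 half-lives, so C = 81.8 × (1/2)^4.000 = 81.8 × 0.06250 ≈ 5.11 µg/L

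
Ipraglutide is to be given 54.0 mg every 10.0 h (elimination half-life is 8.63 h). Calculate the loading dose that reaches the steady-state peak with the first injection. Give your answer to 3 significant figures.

97.8 mg

k = ln 2 / 8.63 = 0.08032 h⁻¹
Accumulation ratio R = 1 / (1 − e^(−kτ)) = 1 / (1 − e^(−0.08032×10.0)) = 1 / (1 − 0.4479) = 1.811
Loading dose = maintenance dose × R = 54.0 × 1.811 ≈ 97.8 mg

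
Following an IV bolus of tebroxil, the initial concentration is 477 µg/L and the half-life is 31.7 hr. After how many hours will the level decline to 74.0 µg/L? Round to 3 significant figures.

k = ln 2 / 31.7 = 0.02187 hr⁻¹
C(t) = C₀ e^(−kt)  ⇒  t = ln(C₀/C) / k
t = ln(477/74.0) / 0.02187 = 1.863 / 0.02187 ≈ 85.2 hours

85.2 hours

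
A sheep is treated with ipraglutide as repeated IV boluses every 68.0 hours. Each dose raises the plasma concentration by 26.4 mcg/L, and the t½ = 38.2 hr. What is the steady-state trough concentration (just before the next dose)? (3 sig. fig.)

k = ln 2 / 38.2 = 0.01815 hr⁻¹
Fraction remaining after one interval: e^(−kτ) = e^(−0.01815 × 68.0) = 0.2912
R = 1 / (1 − 0.2912) = 1.411
Css,max = 26.4 × 1.411 = 37.24 mcg/L
Css,min = Css,max × e^(−kτ) = 37.24 × 0.2912 ≈ 10.8 mcg/L

10.8 mcg/L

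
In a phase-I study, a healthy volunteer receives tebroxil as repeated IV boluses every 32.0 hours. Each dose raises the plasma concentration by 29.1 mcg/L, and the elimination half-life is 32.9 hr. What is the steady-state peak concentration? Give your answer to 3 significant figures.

k = ln 2 / 32.9 = 0.02107 hr⁻¹
Fraction remaining after one interval: e^(−kτ) = e^(−0.02107 × 32.0) = 0.5096
R = 1 / (1 − 0.5096) = 2.039
Css,max = 29.1 × 2.039 ≈ 59.3 mcg/L

59.3 mcg/L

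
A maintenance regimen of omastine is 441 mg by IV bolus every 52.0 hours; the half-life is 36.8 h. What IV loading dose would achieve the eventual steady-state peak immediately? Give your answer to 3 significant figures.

706 mg

k = ln 2 / 36.8 = 0.01884 h⁻¹
Accumulation ratio R = 1 / (1 − e^(−kτ)) = 1 / (1 − e^(−0.01884×52.0)) = 1 / (1 − 0.3755) = 1.601
Loading dose = maintenance dose × R = 441 × 1.601 ≈ 706 mg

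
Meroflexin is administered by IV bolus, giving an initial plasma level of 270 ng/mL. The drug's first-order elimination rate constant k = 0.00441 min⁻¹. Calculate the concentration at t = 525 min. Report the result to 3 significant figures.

26.7 ng/mL

C(t) = C₀ e^(−kt) = 270 × e^(−0.004410 × 525) = 270 × e^(−2.315) = 270 × 0.09874 ≈ 26.7 ng/mL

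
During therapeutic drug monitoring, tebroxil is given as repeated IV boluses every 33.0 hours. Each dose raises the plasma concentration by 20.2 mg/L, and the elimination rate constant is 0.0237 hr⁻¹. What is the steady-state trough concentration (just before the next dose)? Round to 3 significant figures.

17.0 mg/L

Fraction remaining after one interval: e^(−kτ) = e^(−0.02370 × 33.0) = 0.4574
R = 1 / (1 − 0.4574) = 1.843
Css,max = 20.2 × 1.843 = 37.23 mg/L
Css,min = Css,max × e^(−kτ) = 37.23 × 0.4574 ≈ 17.0 mg/L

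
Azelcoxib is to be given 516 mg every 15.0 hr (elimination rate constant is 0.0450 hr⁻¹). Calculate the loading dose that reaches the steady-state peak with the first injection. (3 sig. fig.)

1050 mg

Accumulation ratio R = 1 / (1 − e^(−kτ)) = 1 / (1 − e^(−0.04500×15.0)) = 1 / (1 − 0.5092) = 2.037
Loading dose = maintenance dose × R = 516 × 2.037 ≈ 1050 mg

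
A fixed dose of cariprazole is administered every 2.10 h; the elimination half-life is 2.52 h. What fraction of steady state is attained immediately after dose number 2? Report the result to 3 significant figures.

0.685

k = ln 2 / 2.52 = 0.2751 h⁻¹
f_n = 1 − e^(−nkτ) = 1 − e^(−2 × 0.2751 × 2.10) = 1 − e^(−1.155) = 1 − 0.3150 ≈ 0.685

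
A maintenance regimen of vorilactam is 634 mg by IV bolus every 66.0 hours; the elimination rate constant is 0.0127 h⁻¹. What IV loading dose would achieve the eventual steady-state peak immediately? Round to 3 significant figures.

Accumulation ratio R = 1 / (1 − e^(−kτ)) = 1 / (1 − e^(−0.01270×66.0)) = 1 / (1 − 0.4325) = 1.762
Loading dose = maintenance dose × R = 634 × 1.762 ≈ 1120 mg

1120 mg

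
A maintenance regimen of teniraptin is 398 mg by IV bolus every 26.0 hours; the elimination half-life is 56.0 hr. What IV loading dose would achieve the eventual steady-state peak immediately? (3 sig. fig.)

k = ln 2 / 56.0 = 0.01238 hr⁻¹
Accumulation ratio R = 1 / (1 − e^(−kτ)) = 1 / (1 − e^(−0.01238×26.0)) = 1 / (1 − 0.7248) = 3.634
Loading dose = maintenance dose × R = 398 × 3.634 ≈ 1450 mg

1450 mg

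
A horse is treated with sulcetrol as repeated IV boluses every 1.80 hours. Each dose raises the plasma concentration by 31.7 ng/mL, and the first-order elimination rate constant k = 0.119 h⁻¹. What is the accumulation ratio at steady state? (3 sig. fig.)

Fraction remaining after one interval: e^(−kτ) = e^(−0.1190 × 1.80) = 0.8072
R = 1 / (1 − 0.8072) = 1 / 0.1928 ≈ 5.19

5.19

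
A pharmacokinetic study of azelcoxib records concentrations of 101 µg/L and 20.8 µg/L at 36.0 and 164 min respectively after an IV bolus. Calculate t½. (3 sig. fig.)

56.1 minutes

k = ln(C₁/C₂) / (t₂ − t₁) = ln(101/20.8) / (164 − 36.0)
  = 1.580 / 128.0 = 0.01235 min⁻¹
t½ = ln 2 / k = ln 2 / 0.01235 ≈ 56.1 minutes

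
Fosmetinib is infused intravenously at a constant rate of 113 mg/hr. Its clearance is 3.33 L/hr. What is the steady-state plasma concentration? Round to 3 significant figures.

Css = infusion rate / CL = 113 / 3.33 ≈ 33.9 µg/mL

33.9 µg/mL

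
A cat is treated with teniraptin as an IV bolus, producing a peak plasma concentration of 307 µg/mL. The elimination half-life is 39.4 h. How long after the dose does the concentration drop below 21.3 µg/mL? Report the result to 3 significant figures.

152 hours

k = ln 2 / 39.4 = 0.01759 h⁻¹
C(t) = C₀ e^(−kt)  ⇒  t = ln(C₀/C) / k
t = ln(307/21.3) / 0.01759 = 2.668 / 0.01759 ≈ 152 hours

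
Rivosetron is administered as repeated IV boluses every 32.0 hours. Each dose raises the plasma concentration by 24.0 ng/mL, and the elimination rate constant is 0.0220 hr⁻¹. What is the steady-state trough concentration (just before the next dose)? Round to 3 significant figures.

23.5 ng/mL

Fraction remaining after one interval: e^(−kτ) = e^(−0.02200 × 32.0) = 0.4946
R = 1 / (1 − 0.4946) = 1.979
Css,max = 24.0 × 1.979 = 47.49 ng/mL
Css,min = Css,max × e^(−kτ) = 47.49 × 0.4946 ≈ 23.5 ng/mL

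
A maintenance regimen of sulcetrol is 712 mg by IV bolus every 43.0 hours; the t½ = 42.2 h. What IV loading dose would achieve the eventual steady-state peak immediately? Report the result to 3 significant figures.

k = ln 2 / 42.2 = 0.01643 h⁻¹
Accumulation ratio R = 1 / (1 − e^(−kτ)) = 1 / (1 − e^(−0.01643×43.0)) = 1 / (1 − 0.4935) = 1.974
Loading dose = maintenance dose × R = 712 × 1.974 ≈ 1410 mg

1410 mg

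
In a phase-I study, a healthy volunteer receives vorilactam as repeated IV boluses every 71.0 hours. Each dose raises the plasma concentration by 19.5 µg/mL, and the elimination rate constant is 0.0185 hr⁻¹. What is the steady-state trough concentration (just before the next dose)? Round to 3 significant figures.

7.17 µg/mL

Fraction remaining after one interval: e^(−kτ) = e^(−0.01850 × 71.0) = 0.2689
R = 1 / (1 − 0.2689) = 1.368
Css,max = 19.5 × 1.368 = 26.67 µg/mL
Css,min = Css,max × e^(−kτ) = 26.67 × 0.2689 ≈ 7.17 µg/mL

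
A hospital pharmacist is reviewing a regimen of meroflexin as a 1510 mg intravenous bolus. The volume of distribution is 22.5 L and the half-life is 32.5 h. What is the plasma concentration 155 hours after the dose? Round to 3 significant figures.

2.46 µg/mL

C₀ = dose / V = 1510 / 22.5 = 67.11 µg/mL
k = ln 2 / 32.5 = 0.02133 h⁻¹
C(t) = C₀ e^(−kt) = 67.11 × e^(−0.02133 × 155) = 67.11 × e^(−3.306) = 67.11 × 0.03667 ≈ 2.46 µg/mL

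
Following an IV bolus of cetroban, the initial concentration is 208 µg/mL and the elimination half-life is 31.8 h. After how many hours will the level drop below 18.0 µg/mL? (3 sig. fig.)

k = ln 2 / 31.8 = 0.02180 h⁻¹
C(t) = C₀ e^(−kt)  ⇒  t = ln(C₀/C) / k
t = ln(208/18.0) / 0.02180 = 2.447 / 0.02180 ≈ 112 hours

112 hours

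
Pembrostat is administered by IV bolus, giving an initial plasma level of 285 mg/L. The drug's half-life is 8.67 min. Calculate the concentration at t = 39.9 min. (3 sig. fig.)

11.7 mg/L

k = ln 2 / 8.67 = 0.07995 min⁻¹
39.9 min is 4.602 half-lives, so C = 285 × (1/2)^4.602 = 285 × 0.04118 ≈ 11.7 mg/L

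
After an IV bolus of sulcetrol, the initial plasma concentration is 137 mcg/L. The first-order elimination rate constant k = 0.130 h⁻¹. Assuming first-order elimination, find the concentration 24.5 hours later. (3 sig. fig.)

C(t) = C₀ e^(−kt) = 137 × e^(−0.1300 × 24.5) = 137 × e^(−3.185) = 137 × 0.04138 ≈ 5.67 mcg/L

5.67 mcg/L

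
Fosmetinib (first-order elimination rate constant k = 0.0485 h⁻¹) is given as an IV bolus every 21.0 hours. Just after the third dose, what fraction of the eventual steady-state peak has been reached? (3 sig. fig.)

0.953

f_n = 1 − e^(−nkτ) = 1 − e^(−3 × 0.04850 × 21.0) = 1 − e^(−3.056) = 1 − 0.04710 ≈ 0.953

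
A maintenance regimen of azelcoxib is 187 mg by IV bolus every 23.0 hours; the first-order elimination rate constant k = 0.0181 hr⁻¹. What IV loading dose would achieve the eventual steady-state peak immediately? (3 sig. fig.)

Accumulation ratio R = 1 / (1 − e^(−kτ)) = 1 / (1 − e^(−0.01810×23.0)) = 1 / (1 − 0.6595) = 2.937
Loading dose = maintenance dose × R = 187 × 2.937 ≈ 549 mg

549 mg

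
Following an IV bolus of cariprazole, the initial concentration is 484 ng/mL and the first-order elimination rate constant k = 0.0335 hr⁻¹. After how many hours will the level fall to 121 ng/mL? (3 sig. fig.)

C(t) = C₀ e^(−kt)  ⇒  t = ln(C₀/C) / k
t = ln(484/121) / 0.03350 = 1.386 / 0.03350 ≈ 41.4 hours

41.4 hours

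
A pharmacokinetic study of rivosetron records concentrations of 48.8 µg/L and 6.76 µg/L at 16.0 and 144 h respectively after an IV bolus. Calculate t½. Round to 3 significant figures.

44.9 hours

k = ln(C₁/C₂) / (t₂ − t₁) = ln(48.8/6.76) / (144 − 16.0)
  = 1.977 / 128.0 = 0.01544 h⁻¹
t½ = ln 2 / k = ln 2 / 0.01544 ≈ 44.9 hours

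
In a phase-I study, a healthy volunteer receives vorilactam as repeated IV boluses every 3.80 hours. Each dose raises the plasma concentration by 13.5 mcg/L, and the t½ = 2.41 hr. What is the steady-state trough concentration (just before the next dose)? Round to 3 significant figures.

k = ln 2 / 2.41 = 0.2876 hr⁻¹
Fraction remaining after one interval: e^(−kτ) = e^(−0.2876 × 3.80) = 0.3352
R = 1 / (1 − 0.3352) = 1.504
Css,max = 13.5 × 1.504 = 20.31 mcg/L
Css,min = Css,max × e^(−kτ) = 20.31 × 0.3352 ≈ 6.81 mcg/L

6.81 mcg/L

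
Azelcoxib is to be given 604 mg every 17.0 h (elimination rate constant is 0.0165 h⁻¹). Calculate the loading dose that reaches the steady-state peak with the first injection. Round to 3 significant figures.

2470 mg

Accumulation ratio R = 1 / (1 − e^(−kτ)) = 1 / (1 − e^(−0.01650×17.0)) = 1 / (1 − 0.7554) = 4.088
Loading dose = maintenance dose × R = 604 × 4.088 ≈ 2470 mg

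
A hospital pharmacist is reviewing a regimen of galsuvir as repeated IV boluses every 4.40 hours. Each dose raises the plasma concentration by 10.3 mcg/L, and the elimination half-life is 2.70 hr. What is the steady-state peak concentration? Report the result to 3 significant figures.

15.2 mcg/L

k = ln 2 / 2.70 = 0.2567 hr⁻¹
Fraction remaining after one interval: e^(−kτ) = e^(−0.2567 × 4.40) = 0.3232
R = 1 / (1 − 0.3232) = 1.477
Css,max = 10.3 × 1.477 ≈ 15.2 mcg/L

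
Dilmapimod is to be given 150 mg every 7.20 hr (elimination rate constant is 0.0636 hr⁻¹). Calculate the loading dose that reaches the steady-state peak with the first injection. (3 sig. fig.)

408 mg

Accumulation ratio R = 1 / (1 − e^(−kτ)) = 1 / (1 − e^(−0.06360×7.20)) = 1 / (1 − 0.6326) = 2.722
Loading dose = maintenance dose × R = 150 × 2.722 ≈ 408 mg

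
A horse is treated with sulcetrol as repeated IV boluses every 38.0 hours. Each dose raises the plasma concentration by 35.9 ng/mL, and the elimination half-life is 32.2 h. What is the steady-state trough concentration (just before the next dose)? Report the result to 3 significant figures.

28.4 ng/mL

k = ln 2 / 32.2 = 0.02153 h⁻¹
Fraction remaining after one interval: e^(−kτ) = e^(−0.02153 × 38.0) = 0.4413
R = 1 / (1 − 0.4413) = 1.790
Css,max = 35.9 × 1.790 = 64.26 ng/mL
Css,min = Css,max × e^(−kτ) = 64.26 × 0.4413 ≈ 28.4 ng/mL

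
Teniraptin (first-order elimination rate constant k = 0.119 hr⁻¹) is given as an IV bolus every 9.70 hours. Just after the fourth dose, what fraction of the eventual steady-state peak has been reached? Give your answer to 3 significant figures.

f_n = 1 − e^(−nkτ) = 1 − e^(−4 × 0.1190 × 9.70) = 1 − e^(−4.617) = 1 − 0.009880 ≈ 0.990

0.990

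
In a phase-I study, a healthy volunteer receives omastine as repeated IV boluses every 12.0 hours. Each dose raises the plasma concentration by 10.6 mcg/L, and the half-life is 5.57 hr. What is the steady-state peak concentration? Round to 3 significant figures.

13.7 mcg/L

k = ln 2 / 5.57 = 0.1244 hr⁻¹
Fraction remaining after one interval: e^(−kτ) = e^(−0.1244 × 12.0) = 0.2246
R = 1 / (1 − 0.2246) = 1.290
Css,max = 10.6 × 1.290 ≈ 13.7 mcg/L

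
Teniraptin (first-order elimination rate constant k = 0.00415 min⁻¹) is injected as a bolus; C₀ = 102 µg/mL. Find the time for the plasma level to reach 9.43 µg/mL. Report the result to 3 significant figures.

C(t) = C₀ e^(−kt)  ⇒  t = ln(C₀/C) / k
t = ln(102/9.43) / 0.004150 = 2.381 / 0.004150 ≈ 574 minutes

574 minutes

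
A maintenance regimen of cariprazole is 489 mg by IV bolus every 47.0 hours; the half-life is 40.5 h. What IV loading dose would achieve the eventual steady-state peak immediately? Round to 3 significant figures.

k = ln 2 / 40.5 = 0.01711 h⁻¹
Accumulation ratio R = 1 / (1 − e^(−kτ)) = 1 / (1 − e^(−0.01711×47.0)) = 1 / (1 − 0.4474) = 1.809
Loading dose = maintenance dose × R = 489 × 1.809 ≈ 885 mg

885 mg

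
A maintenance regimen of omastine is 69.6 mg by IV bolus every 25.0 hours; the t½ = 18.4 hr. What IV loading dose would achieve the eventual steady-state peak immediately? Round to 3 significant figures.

114 mg

k = ln 2 / 18.4 = 0.03767 hr⁻¹
Accumulation ratio R = 1 / (1 − e^(−kτ)) = 1 / (1 − e^(−0.03767×25.0)) = 1 / (1 − 0.3899) = 1.639
Loading dose = maintenance dose × R = 69.6 × 1.639 ≈ 114 mg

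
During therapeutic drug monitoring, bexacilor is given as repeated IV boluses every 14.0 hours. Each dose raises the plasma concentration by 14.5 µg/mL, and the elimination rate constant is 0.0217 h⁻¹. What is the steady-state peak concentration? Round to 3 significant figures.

55.3 µg/mL

Fraction remaining after one interval: e^(−kτ) = e^(−0.02170 × 14.0) = 0.7380
R = 1 / (1 − 0.7380) = 3.817
Css,max = 14.5 × 3.817 ≈ 55.3 µg/mL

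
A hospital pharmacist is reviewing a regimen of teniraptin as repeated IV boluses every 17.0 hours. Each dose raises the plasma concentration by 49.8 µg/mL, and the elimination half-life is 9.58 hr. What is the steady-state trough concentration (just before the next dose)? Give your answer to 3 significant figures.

k = ln 2 / 9.58 = 0.07235 hr⁻¹
Fraction remaining after one interval: e^(−kτ) = e^(−0.07235 × 17.0) = 0.2923
R = 1 / (1 − 0.2923) = 1.413
Css,max = 49.8 × 1.413 = 70.37 µg/mL
Css,min = Css,max × e^(−kτ) = 70.37 × 0.2923 ≈ 20.6 µg/mL

20.6 µg/mL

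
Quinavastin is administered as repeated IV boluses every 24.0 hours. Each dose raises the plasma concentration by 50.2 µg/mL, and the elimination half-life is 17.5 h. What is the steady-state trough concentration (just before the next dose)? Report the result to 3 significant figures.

31.6 µg/mL

k = ln 2 / 17.5 = 0.03961 h⁻¹
Fraction remaining after one interval: e^(−kτ) = e^(−0.03961 × 24.0) = 0.3865
R = 1 / (1 − 0.3865) = 1.630
Css,max = 50.2 × 1.630 = 81.83 µg/mL
Css,min = Css,max × e^(−kτ) = 81.83 × 0.3865 ≈ 31.6 µg/mL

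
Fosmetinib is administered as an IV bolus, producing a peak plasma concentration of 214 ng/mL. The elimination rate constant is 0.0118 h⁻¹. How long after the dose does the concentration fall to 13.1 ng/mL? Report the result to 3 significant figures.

237 hours

C(t) = C₀ e^(−kt)  ⇒  t = ln(C₀/C) / k
t = ln(214/13.1) / 0.01180 = 2.793 / 0.01180 ≈ 237 hours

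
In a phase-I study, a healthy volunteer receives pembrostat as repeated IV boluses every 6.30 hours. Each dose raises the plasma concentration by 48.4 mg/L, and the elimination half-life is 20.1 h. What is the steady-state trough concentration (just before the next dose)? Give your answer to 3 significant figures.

199 mg/L

k = ln 2 / 20.1 = 0.03448 h⁻¹
Fraction remaining after one interval: e^(−kτ) = e^(−0.03448 × 6.30) = 0.8047
R = 1 / (1 − 0.8047) = 5.121
Css,max = 48.4 × 5.121 = 247.9 mg/L
Css,min = Css,max × e^(−kτ) = 247.9 × 0.8047 ≈ 199 mg/L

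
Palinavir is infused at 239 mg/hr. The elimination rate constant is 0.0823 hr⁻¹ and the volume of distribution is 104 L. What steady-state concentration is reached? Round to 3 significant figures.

27.9 mg/L

CL = k · V = 0.0823 × 104 = 8.559 L/hr
Css = rate / CL = 239 / 8.559 ≈ 27.9 mg/L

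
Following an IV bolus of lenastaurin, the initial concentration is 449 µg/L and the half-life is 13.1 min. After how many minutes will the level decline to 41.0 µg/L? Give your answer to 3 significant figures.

45.2 minutes

k = ln 2 / 13.1 = 0.05291 min⁻¹
C(t) = C₀ e^(−kt)  ⇒  t = ln(C₀/C) / k
t = ln(449/41.0) / 0.05291 = 2.393 / 0.05291 ≈ 45.2 minutes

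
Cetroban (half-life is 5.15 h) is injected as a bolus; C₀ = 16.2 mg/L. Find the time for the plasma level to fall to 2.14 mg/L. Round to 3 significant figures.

15.0 hours

k = ln 2 / 5.15 = 0.1346 h⁻¹
C(t) = C₀ e^(−kt)  ⇒  t = ln(C₀/C) / k
t = ln(16.2/2.14) / 0.1346 = 2.024 / 0.1346 ≈ 15.0 hours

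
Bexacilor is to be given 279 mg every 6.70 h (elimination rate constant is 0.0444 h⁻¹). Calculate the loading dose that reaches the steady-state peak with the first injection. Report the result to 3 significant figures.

1080 mg

Accumulation ratio R = 1 / (1 − e^(−kτ)) = 1 / (1 − e^(−0.04440×6.70)) = 1 / (1 − 0.7427) = 3.886
Loading dose = maintenance dose × R = 279 × 3.886 ≈ 1080 mg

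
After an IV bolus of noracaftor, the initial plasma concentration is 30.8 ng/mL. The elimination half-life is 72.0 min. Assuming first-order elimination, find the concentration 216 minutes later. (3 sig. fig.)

3.85 ng/mL

k = ln 2 / 72.0 = 0.009627 min⁻¹
216 min is 3.000 half-lives, so C = 30.8 × (1/2)^3.000 = 30.8 × 0.1250 ≈ 3.85 ng/mL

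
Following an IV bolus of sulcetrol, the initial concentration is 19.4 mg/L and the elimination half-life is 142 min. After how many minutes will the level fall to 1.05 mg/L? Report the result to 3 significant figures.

k = ln 2 / 142 = 0.004881 min⁻¹
C(t) = C₀ e^(−kt)  ⇒  t = ln(C₀/C) / k
t = ln(19.4/1.05) / 0.004881 = 2.916 / 0.004881 ≈ 597 minutes

597 minutes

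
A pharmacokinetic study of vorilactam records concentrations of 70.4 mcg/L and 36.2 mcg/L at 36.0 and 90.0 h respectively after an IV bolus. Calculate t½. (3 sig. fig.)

56.3 hours

k = ln(C₁/C₂) / (t₂ − t₁) = ln(70.4/36.2) / (90.0 − 36.0)
  = 0.6651 / 54.00 = 0.01232 h⁻¹
t½ = ln 2 / k = ln 2 / 0.01232 ≈ 56.3 hours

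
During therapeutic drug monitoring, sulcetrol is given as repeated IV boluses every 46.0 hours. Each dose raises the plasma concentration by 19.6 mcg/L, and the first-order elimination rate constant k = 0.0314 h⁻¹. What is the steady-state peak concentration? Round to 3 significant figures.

25.7 mcg/L

Fraction remaining after one interval: e^(−kτ) = e^(−0.03140 × 46.0) = 0.2359
R = 1 / (1 − 0.2359) = 1.309
Css,max = 19.6 × 1.309 ≈ 25.7 mcg/L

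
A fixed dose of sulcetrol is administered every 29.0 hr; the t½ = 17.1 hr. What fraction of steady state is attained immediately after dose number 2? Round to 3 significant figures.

k = ln 2 / 17.1 = 0.04053 hr⁻¹
f_n = 1 − e^(−nkτ) = 1 − e^(−2 × 0.04053 × 29.0) = 1 − e^(−2.351) = 1 − 0.09527 ≈ 0.905

0.905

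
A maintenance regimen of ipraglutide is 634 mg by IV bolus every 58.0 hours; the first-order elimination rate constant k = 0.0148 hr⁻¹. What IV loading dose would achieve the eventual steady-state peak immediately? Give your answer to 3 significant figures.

1100 mg

Accumulation ratio R = 1 / (1 − e^(−kτ)) = 1 / (1 − e^(−0.01480×58.0)) = 1 / (1 − 0.4238) = 1.736
Loading dose = maintenance dose × R = 634 × 1.736 ≈ 1100 mg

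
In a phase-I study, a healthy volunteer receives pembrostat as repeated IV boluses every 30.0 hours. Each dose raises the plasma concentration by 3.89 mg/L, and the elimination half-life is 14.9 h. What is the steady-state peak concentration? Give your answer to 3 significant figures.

5.17 mg/L

k = ln 2 / 14.9 = 0.04652 h⁻¹
Fraction remaining after one interval: e^(−kτ) = e^(−0.04652 × 30.0) = 0.2477
R = 1 / (1 − 0.2477) = 1.329
Css,max = 3.89 × 1.329 ≈ 5.17 mg/L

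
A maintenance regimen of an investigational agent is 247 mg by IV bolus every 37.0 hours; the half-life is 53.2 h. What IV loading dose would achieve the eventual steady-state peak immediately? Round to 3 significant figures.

646 mg

k = ln 2 / 53.2 = 0.01303 h⁻¹
Accumulation ratio R = 1 / (1 − e^(−kτ)) = 1 / (1 − e^(−0.01303×37.0)) = 1 / (1 − 0.6175) = 2.614
Loading dose = maintenance dose × R = 247 × 2.614 ≈ 646 mg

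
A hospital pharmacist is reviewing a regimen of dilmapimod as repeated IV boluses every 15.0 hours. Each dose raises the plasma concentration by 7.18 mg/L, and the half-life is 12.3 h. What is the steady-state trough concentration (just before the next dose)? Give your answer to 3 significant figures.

k = ln 2 / 12.3 = 0.05635 h⁻¹
Fraction remaining after one interval: e^(−kτ) = e^(−0.05635 × 15.0) = 0.4294
R = 1 / (1 − 0.4294) = 1.753
Css,max = 7.18 × 1.753 = 12.58 mg/L
Css,min = Css,max × e^(−kτ) = 12.58 × 0.4294 ≈ 5.40 mg/L

5.40 mg/L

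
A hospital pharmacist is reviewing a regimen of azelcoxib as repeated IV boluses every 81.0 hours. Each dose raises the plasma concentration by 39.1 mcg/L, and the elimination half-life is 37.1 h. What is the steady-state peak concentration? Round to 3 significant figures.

k = ln 2 / 37.1 = 0.01868 h⁻¹
Fraction remaining after one interval: e^(−kτ) = e^(−0.01868 × 81.0) = 0.2202
R = 1 / (1 − 0.2202) = 1.282
Css,max = 39.1 × 1.282 ≈ 50.1 mcg/L

50.1 mcg/L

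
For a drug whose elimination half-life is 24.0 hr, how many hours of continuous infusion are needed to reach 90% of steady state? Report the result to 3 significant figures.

k = ln 2 / 24.0 = 0.02888 hr⁻¹
f = 1 − e^(−kt)  ⇒  t = −ln(1 − f) / k
t = −ln(1 − 0.9) / 0.02888 = 2.303 / 0.02888 ≈ 79.7 hours

79.7 hours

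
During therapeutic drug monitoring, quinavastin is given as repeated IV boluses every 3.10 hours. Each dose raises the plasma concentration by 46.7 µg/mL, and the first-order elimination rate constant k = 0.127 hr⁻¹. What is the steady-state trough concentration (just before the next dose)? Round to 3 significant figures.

96.8 µg/mL

Fraction remaining after one interval: e^(−kτ) = e^(−0.1270 × 3.10) = 0.6746
R = 1 / (1 − 0.6746) = 3.073
Css,max = 46.7 × 3.073 = 143.5 µg/mL
Css,min = Css,max × e^(−kτ) = 143.5 × 0.6746 ≈ 96.8 µg/mL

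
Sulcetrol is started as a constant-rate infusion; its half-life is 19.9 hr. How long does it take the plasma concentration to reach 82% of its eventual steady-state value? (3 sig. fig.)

k = ln 2 / 19.9 = 0.03483 hr⁻¹
f = 1 − e^(−kt)  ⇒  t = −ln(1 − f) / k
t = −ln(1 − 0.82) / 0.03483 = 1.715 / 0.03483 ≈ 49.2 hours

49.2 hours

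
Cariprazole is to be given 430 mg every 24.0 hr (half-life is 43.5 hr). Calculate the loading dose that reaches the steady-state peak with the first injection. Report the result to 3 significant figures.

k = ln 2 / 43.5 = 0.01593 hr⁻¹
Accumulation ratio R = 1 / (1 − e^(−kτ)) = 1 / (1 − e^(−0.01593×24.0)) = 1 / (1 − 0.6822) = 3.147
Loading dose = maintenance dose × R = 430 × 3.147 ≈ 1350 mg

1350 mg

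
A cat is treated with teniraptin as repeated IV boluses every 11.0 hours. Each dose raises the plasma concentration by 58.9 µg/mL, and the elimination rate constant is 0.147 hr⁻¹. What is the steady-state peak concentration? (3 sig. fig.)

Fraction remaining after one interval: e^(−kτ) = e^(−0.1470 × 11.0) = 0.1985
R = 1 / (1 − 0.1985) = 1.248
Css,max = 58.9 × 1.248 ≈ 73.5 µg/mL

73.5 µg/mL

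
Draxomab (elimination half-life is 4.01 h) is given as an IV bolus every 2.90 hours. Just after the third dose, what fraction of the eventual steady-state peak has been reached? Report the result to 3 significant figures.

0.778

k = ln 2 / 4.01 = 0.1729 h⁻¹
f_n = 1 − e^(−nkτ) = 1 − e^(−3 × 0.1729 × 2.90) = 1 − e^(−1.504) = 1 − 0.2223 ≈ 0.778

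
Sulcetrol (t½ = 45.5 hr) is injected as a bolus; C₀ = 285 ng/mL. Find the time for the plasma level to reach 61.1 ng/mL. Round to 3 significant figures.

101 hours

k = ln 2 / 45.5 = 0.01523 hr⁻¹
C(t) = C₀ e^(−kt)  ⇒  t = ln(C₀/C) / k
t = ln(285/61.1) / 0.01523 = 1.540 / 0.01523 ≈ 101 hours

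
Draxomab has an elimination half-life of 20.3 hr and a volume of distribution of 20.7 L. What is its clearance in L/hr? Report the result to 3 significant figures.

0.707 L/hr

k = ln 2 / t½ = ln 2 / 20.3 = 0.03415 hr⁻¹
CL = k · V = 0.03415 × 20.7 ≈ 0.707 L/hr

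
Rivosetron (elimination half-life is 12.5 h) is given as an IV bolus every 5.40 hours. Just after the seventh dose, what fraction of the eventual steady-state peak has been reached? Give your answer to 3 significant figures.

0.877

k = ln 2 / 12.5 = 0.05545 h⁻¹
f_n = 1 − e^(−nkτ) = 1 − e^(−7 × 0.05545 × 5.40) = 1 − e^(−2.096) = 1 − 0.1229 ≈ 0.877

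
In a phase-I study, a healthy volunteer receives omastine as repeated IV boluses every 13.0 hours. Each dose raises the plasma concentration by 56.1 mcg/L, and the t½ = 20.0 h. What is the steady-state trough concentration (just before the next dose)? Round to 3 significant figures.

k = ln 2 / 20.0 = 0.03466 h⁻¹
Fraction remaining after one interval: e^(−kτ) = e^(−0.03466 × 13.0) = 0.6373
R = 1 / (1 − 0.6373) = 2.757
Css,max = 56.1 × 2.757 = 154.7 mcg/L
Css,min = Css,max × e^(−kτ) = 154.7 × 0.6373 ≈ 98.6 mcg/L

98.6 mcg/L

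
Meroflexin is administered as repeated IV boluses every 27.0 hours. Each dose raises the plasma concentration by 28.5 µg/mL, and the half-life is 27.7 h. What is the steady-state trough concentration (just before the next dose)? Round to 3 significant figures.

k = ln 2 / 27.7 = 0.02502 h⁻¹
Fraction remaining after one interval: e^(−kτ) = e^(−0.02502 × 27.0) = 0.5088
R = 1 / (1 − 0.5088) = 2.036
Css,max = 28.5 × 2.036 = 58.03 µg/mL
Css,min = Css,max × e^(−kτ) = 58.03 × 0.5088 ≈ 29.5 µg/mL

29.5 µg/mL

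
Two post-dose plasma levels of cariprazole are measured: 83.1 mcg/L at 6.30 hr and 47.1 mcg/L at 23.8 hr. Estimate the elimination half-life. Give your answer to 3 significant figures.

21.4 hours

k = ln(C₁/C₂) / (t₂ − t₁) = ln(83.1/47.1) / (23.8 − 6.30)
  = 0.5678 / 17.50 = 0.03244 hr⁻¹
t½ = ln 2 / k = ln 2 / 0.03244 ≈ 21.4 hours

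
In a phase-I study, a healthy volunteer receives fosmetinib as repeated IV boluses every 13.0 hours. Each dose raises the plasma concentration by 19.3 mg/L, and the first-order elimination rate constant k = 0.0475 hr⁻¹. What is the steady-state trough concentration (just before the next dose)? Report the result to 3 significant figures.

22.6 mg/L

Fraction remaining after one interval: e^(−kτ) = e^(−0.04750 × 13.0) = 0.5393
R = 1 / (1 − 0.5393) = 2.171
Css,max = 19.3 × 2.171 = 41.89 mg/L
Css,min = Css,max × e^(−kτ) = 41.89 × 0.5393 ≈ 22.6 mg/L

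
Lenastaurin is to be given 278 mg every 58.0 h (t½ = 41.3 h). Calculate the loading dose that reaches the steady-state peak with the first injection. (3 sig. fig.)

447 mg

k = ln 2 / 41.3 = 0.01678 h⁻¹
Accumulation ratio R = 1 / (1 − e^(−kτ)) = 1 / (1 − e^(−0.01678×58.0)) = 1 / (1 − 0.3778) = 1.607
Loading dose = maintenance dose × R = 278 × 1.607 ≈ 447 mg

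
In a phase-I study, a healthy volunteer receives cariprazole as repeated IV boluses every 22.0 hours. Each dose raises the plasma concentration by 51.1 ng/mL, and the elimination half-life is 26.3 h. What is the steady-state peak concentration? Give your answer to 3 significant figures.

k = ln 2 / 26.3 = 0.02636 h⁻¹
Fraction remaining after one interval: e^(−kτ) = e^(−0.02636 × 22.0) = 0.5600
R = 1 / (1 − 0.5600) = 2.273
Css,max = 51.1 × 2.273 ≈ 116 ng/mL

116 ng/mL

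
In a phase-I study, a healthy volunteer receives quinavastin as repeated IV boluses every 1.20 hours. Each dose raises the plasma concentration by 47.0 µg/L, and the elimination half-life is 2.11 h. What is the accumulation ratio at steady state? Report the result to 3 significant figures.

k = ln 2 / 2.11 = 0.3285 h⁻¹
Fraction remaining after one interval: e^(−kτ) = e^(−0.3285 × 1.20) = 0.6742
R = 1 / (1 − 0.6742) = 1 / 0.3258 ≈ 3.07

3.07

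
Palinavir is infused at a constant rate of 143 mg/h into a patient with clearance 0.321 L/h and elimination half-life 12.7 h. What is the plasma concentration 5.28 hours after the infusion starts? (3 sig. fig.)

Css = rate / CL = 143 / 0.321 = 445.5 µg/mL
k = ln 2 / 12.7 = 0.05458 h⁻¹
C(t) = Css (1 − e^(−kt)) = 445.5 × (1 − e^(−0.2882)) = 445.5 × 0.2504 ≈ 112 µg/mL

112 µg/mL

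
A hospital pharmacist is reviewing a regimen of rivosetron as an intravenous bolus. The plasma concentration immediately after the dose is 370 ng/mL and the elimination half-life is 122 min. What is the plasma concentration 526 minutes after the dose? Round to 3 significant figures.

18.6 ng/mL

k = ln 2 / 122 = 0.005682 min⁻¹
526 min is 4.311 half-lives, so C = 370 × (1/2)^4.311 = 370 × 0.05036 ≈ 18.6 ng/mL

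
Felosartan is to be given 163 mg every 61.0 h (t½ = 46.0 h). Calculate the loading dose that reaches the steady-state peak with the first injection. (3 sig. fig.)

k = ln 2 / 46.0 = 0.01507 h⁻¹
Accumulation ratio R = 1 / (1 − e^(−kτ)) = 1 / (1 − e^(−0.01507×61.0)) = 1 / (1 − 0.3988) = 1.663
Loading dose = maintenance dose × R = 163 × 1.663 ≈ 271 mg

271 mg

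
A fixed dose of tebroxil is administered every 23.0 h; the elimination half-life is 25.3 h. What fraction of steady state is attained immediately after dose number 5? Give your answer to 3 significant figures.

0.957

k = ln 2 / 25.3 = 0.02740 h⁻¹
f_n = 1 − e^(−nkτ) = 1 − e^(−5 × 0.02740 × 23.0) = 1 − e^(−3.151) = 1 − 0.04282 ≈ 0.957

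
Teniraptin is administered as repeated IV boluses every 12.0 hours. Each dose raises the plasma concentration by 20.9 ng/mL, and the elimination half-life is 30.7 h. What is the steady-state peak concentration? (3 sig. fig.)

k = ln 2 / 30.7 = 0.02258 h⁻¹
Fraction remaining after one interval: e^(−kτ) = e^(−0.02258 × 12.0) = 0.7627
R = 1 / (1 − 0.7627) = 4.213
Css,max = 20.9 × 4.213 ≈ 88.1 ng/mL

88.1 ng/mL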